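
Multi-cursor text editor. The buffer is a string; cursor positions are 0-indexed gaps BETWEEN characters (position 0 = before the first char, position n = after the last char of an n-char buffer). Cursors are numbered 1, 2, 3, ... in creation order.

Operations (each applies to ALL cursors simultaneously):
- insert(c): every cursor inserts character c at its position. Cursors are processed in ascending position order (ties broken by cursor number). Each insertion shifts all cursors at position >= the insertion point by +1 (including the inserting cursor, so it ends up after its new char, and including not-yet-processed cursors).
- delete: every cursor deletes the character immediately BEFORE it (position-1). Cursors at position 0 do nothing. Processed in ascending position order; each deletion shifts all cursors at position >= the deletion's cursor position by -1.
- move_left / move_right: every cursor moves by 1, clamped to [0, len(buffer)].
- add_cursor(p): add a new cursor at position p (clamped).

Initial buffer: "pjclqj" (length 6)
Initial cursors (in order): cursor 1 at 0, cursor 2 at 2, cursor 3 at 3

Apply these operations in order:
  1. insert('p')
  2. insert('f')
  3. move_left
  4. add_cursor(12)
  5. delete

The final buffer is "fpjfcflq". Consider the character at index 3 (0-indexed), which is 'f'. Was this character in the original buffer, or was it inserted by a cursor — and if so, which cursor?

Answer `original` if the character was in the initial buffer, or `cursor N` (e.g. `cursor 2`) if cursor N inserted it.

Answer: cursor 2

Derivation:
After op 1 (insert('p')): buffer="ppjpcplqj" (len 9), cursors c1@1 c2@4 c3@6, authorship 1..2.3...
After op 2 (insert('f')): buffer="pfpjpfcpflqj" (len 12), cursors c1@2 c2@6 c3@9, authorship 11..22.33...
After op 3 (move_left): buffer="pfpjpfcpflqj" (len 12), cursors c1@1 c2@5 c3@8, authorship 11..22.33...
After op 4 (add_cursor(12)): buffer="pfpjpfcpflqj" (len 12), cursors c1@1 c2@5 c3@8 c4@12, authorship 11..22.33...
After op 5 (delete): buffer="fpjfcflq" (len 8), cursors c1@0 c2@3 c3@5 c4@8, authorship 1..2.3..
Authorship (.=original, N=cursor N): 1 . . 2 . 3 . .
Index 3: author = 2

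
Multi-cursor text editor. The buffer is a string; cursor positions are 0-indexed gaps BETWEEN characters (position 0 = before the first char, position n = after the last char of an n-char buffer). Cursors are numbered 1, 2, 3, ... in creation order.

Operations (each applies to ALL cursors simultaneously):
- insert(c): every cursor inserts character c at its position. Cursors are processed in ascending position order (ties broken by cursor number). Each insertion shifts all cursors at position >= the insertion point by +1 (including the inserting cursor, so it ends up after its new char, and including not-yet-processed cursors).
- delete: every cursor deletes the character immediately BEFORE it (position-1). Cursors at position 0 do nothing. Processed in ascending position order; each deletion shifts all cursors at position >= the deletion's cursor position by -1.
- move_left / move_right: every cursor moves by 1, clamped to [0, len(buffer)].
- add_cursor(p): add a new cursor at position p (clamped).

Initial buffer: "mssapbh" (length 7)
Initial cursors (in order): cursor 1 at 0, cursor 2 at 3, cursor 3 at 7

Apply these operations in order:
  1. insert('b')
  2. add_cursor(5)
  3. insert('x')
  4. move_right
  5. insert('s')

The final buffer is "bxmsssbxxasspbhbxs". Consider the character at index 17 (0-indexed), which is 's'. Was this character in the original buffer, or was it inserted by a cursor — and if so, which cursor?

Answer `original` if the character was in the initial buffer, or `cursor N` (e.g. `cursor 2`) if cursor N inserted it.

After op 1 (insert('b')): buffer="bmssbapbhb" (len 10), cursors c1@1 c2@5 c3@10, authorship 1...2....3
After op 2 (add_cursor(5)): buffer="bmssbapbhb" (len 10), cursors c1@1 c2@5 c4@5 c3@10, authorship 1...2....3
After op 3 (insert('x')): buffer="bxmssbxxapbhbx" (len 14), cursors c1@2 c2@8 c4@8 c3@14, authorship 11...224....33
After op 4 (move_right): buffer="bxmssbxxapbhbx" (len 14), cursors c1@3 c2@9 c4@9 c3@14, authorship 11...224....33
After op 5 (insert('s')): buffer="bxmsssbxxasspbhbxs" (len 18), cursors c1@4 c2@12 c4@12 c3@18, authorship 11.1..224.24...333
Authorship (.=original, N=cursor N): 1 1 . 1 . . 2 2 4 . 2 4 . . . 3 3 3
Index 17: author = 3

Answer: cursor 3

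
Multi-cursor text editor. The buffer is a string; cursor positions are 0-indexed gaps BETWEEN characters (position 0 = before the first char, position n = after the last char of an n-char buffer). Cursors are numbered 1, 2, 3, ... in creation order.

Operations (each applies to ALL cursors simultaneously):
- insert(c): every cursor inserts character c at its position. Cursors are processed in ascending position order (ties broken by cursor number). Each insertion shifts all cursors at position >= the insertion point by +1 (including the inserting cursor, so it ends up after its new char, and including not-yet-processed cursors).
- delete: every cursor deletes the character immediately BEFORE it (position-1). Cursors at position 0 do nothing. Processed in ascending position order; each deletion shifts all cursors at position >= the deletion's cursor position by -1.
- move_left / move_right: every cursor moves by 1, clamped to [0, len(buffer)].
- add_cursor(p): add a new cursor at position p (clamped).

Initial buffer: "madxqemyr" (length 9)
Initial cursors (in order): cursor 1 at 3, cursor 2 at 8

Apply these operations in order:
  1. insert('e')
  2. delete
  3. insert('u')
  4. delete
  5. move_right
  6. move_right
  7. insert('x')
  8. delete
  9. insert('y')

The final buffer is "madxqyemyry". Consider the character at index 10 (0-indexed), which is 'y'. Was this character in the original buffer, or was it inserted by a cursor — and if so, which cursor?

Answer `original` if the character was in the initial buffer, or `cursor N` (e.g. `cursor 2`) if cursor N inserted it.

Answer: cursor 2

Derivation:
After op 1 (insert('e')): buffer="madexqemyer" (len 11), cursors c1@4 c2@10, authorship ...1.....2.
After op 2 (delete): buffer="madxqemyr" (len 9), cursors c1@3 c2@8, authorship .........
After op 3 (insert('u')): buffer="maduxqemyur" (len 11), cursors c1@4 c2@10, authorship ...1.....2.
After op 4 (delete): buffer="madxqemyr" (len 9), cursors c1@3 c2@8, authorship .........
After op 5 (move_right): buffer="madxqemyr" (len 9), cursors c1@4 c2@9, authorship .........
After op 6 (move_right): buffer="madxqemyr" (len 9), cursors c1@5 c2@9, authorship .........
After op 7 (insert('x')): buffer="madxqxemyrx" (len 11), cursors c1@6 c2@11, authorship .....1....2
After op 8 (delete): buffer="madxqemyr" (len 9), cursors c1@5 c2@9, authorship .........
After op 9 (insert('y')): buffer="madxqyemyry" (len 11), cursors c1@6 c2@11, authorship .....1....2
Authorship (.=original, N=cursor N): . . . . . 1 . . . . 2
Index 10: author = 2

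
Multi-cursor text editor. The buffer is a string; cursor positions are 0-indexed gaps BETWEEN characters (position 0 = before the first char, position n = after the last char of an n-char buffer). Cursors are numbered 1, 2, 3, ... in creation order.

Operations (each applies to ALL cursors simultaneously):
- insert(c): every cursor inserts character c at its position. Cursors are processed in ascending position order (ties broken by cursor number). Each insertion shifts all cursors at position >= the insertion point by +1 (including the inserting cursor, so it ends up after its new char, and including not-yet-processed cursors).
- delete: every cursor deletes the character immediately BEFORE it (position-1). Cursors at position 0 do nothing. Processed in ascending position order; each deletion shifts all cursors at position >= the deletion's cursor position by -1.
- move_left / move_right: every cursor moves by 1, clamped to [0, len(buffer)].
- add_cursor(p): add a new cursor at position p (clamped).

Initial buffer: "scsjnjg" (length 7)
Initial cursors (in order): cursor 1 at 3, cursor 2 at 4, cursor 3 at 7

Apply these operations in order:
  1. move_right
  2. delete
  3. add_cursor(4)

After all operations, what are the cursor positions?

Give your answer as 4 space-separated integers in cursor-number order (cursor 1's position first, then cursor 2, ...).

After op 1 (move_right): buffer="scsjnjg" (len 7), cursors c1@4 c2@5 c3@7, authorship .......
After op 2 (delete): buffer="scsj" (len 4), cursors c1@3 c2@3 c3@4, authorship ....
After op 3 (add_cursor(4)): buffer="scsj" (len 4), cursors c1@3 c2@3 c3@4 c4@4, authorship ....

Answer: 3 3 4 4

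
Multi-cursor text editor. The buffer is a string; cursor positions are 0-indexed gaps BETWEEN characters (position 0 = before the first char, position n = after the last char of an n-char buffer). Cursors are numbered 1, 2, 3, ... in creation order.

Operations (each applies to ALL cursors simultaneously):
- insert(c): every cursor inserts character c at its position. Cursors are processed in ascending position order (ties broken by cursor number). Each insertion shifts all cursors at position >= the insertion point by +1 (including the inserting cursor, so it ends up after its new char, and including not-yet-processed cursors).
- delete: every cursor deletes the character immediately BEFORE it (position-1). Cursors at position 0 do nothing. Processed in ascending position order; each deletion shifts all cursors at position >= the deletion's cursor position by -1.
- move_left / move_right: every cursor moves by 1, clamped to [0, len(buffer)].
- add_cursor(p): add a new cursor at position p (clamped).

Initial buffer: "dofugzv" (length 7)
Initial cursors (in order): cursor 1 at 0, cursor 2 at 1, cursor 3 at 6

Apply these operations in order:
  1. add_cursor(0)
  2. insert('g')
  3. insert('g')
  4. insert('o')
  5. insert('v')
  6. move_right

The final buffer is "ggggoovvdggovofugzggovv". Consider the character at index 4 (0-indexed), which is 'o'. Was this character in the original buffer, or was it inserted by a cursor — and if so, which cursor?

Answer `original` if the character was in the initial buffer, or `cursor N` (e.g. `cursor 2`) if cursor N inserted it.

After op 1 (add_cursor(0)): buffer="dofugzv" (len 7), cursors c1@0 c4@0 c2@1 c3@6, authorship .......
After op 2 (insert('g')): buffer="ggdgofugzgv" (len 11), cursors c1@2 c4@2 c2@4 c3@10, authorship 14.2.....3.
After op 3 (insert('g')): buffer="ggggdggofugzggv" (len 15), cursors c1@4 c4@4 c2@7 c3@14, authorship 1414.22.....33.
After op 4 (insert('o')): buffer="ggggoodggoofugzggov" (len 19), cursors c1@6 c4@6 c2@10 c3@18, authorship 141414.222.....333.
After op 5 (insert('v')): buffer="ggggoovvdggovofugzggovv" (len 23), cursors c1@8 c4@8 c2@13 c3@22, authorship 14141414.2222.....3333.
After op 6 (move_right): buffer="ggggoovvdggovofugzggovv" (len 23), cursors c1@9 c4@9 c2@14 c3@23, authorship 14141414.2222.....3333.
Authorship (.=original, N=cursor N): 1 4 1 4 1 4 1 4 . 2 2 2 2 . . . . . 3 3 3 3 .
Index 4: author = 1

Answer: cursor 1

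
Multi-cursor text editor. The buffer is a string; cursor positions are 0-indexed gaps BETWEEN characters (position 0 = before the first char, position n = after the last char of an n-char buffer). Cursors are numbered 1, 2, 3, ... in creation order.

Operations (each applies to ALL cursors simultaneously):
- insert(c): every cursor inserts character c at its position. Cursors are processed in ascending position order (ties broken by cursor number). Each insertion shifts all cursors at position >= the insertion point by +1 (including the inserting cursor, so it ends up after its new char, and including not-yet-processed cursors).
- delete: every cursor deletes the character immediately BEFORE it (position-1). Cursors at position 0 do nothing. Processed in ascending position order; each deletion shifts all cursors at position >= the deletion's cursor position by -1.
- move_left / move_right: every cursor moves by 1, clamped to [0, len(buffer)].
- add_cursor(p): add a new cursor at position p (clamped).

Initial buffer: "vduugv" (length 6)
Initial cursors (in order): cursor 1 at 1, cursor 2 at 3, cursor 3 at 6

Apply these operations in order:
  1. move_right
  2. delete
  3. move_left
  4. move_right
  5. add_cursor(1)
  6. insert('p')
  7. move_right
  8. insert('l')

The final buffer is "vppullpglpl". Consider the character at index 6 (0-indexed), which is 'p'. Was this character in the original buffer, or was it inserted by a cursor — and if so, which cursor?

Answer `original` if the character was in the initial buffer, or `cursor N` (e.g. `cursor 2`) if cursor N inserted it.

After op 1 (move_right): buffer="vduugv" (len 6), cursors c1@2 c2@4 c3@6, authorship ......
After op 2 (delete): buffer="vug" (len 3), cursors c1@1 c2@2 c3@3, authorship ...
After op 3 (move_left): buffer="vug" (len 3), cursors c1@0 c2@1 c3@2, authorship ...
After op 4 (move_right): buffer="vug" (len 3), cursors c1@1 c2@2 c3@3, authorship ...
After op 5 (add_cursor(1)): buffer="vug" (len 3), cursors c1@1 c4@1 c2@2 c3@3, authorship ...
After op 6 (insert('p')): buffer="vppupgp" (len 7), cursors c1@3 c4@3 c2@5 c3@7, authorship .14.2.3
After op 7 (move_right): buffer="vppupgp" (len 7), cursors c1@4 c4@4 c2@6 c3@7, authorship .14.2.3
After op 8 (insert('l')): buffer="vppullpglpl" (len 11), cursors c1@6 c4@6 c2@9 c3@11, authorship .14.142.233
Authorship (.=original, N=cursor N): . 1 4 . 1 4 2 . 2 3 3
Index 6: author = 2

Answer: cursor 2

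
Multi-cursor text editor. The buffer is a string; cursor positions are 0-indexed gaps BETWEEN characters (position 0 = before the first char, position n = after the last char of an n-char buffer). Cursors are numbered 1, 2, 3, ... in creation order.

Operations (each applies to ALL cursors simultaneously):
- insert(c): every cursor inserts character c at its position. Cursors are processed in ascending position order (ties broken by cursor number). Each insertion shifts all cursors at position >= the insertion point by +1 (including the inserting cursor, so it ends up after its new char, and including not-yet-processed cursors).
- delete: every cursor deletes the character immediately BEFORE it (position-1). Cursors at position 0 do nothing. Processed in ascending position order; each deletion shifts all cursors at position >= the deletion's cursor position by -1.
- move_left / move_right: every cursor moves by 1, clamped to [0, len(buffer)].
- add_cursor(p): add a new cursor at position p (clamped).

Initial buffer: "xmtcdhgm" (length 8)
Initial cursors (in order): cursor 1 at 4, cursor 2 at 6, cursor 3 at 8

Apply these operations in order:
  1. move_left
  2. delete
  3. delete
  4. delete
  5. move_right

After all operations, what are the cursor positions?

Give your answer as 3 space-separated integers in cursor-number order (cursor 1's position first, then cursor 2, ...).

Answer: 1 1 1

Derivation:
After op 1 (move_left): buffer="xmtcdhgm" (len 8), cursors c1@3 c2@5 c3@7, authorship ........
After op 2 (delete): buffer="xmchm" (len 5), cursors c1@2 c2@3 c3@4, authorship .....
After op 3 (delete): buffer="xm" (len 2), cursors c1@1 c2@1 c3@1, authorship ..
After op 4 (delete): buffer="m" (len 1), cursors c1@0 c2@0 c3@0, authorship .
After op 5 (move_right): buffer="m" (len 1), cursors c1@1 c2@1 c3@1, authorship .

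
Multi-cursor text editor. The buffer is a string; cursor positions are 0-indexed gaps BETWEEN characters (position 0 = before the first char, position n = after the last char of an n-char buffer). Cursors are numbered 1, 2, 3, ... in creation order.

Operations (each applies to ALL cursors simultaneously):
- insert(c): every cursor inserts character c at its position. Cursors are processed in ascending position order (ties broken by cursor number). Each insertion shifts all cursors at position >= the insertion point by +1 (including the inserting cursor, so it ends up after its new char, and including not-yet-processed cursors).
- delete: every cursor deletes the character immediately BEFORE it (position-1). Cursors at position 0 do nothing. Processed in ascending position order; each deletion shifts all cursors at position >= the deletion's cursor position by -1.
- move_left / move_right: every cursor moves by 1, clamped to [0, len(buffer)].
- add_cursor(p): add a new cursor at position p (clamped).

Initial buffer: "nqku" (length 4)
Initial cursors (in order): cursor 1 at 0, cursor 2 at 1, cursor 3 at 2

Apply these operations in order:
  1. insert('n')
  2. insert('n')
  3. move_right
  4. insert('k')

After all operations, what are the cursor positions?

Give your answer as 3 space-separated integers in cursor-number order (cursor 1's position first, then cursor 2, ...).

After op 1 (insert('n')): buffer="nnnqnku" (len 7), cursors c1@1 c2@3 c3@5, authorship 1.2.3..
After op 2 (insert('n')): buffer="nnnnnqnnku" (len 10), cursors c1@2 c2@5 c3@8, authorship 11.22.33..
After op 3 (move_right): buffer="nnnnnqnnku" (len 10), cursors c1@3 c2@6 c3@9, authorship 11.22.33..
After op 4 (insert('k')): buffer="nnnknnqknnkku" (len 13), cursors c1@4 c2@8 c3@12, authorship 11.122.233.3.

Answer: 4 8 12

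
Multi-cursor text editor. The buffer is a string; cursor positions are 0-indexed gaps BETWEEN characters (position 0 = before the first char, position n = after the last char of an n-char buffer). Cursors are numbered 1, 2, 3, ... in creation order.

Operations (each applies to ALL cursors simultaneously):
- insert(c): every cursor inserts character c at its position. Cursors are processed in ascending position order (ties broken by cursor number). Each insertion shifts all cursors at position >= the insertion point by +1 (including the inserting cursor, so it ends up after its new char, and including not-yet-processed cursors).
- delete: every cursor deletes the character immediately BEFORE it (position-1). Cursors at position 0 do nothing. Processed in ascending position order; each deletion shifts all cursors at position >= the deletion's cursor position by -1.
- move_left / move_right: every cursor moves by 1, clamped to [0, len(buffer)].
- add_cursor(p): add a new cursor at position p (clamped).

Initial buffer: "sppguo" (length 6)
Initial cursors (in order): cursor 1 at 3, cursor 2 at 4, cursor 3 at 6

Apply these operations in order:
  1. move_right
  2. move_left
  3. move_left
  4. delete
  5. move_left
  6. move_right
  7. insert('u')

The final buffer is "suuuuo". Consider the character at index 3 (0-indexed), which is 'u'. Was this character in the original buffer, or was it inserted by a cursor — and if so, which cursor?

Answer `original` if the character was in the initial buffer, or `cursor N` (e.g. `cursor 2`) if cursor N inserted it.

After op 1 (move_right): buffer="sppguo" (len 6), cursors c1@4 c2@5 c3@6, authorship ......
After op 2 (move_left): buffer="sppguo" (len 6), cursors c1@3 c2@4 c3@5, authorship ......
After op 3 (move_left): buffer="sppguo" (len 6), cursors c1@2 c2@3 c3@4, authorship ......
After op 4 (delete): buffer="suo" (len 3), cursors c1@1 c2@1 c3@1, authorship ...
After op 5 (move_left): buffer="suo" (len 3), cursors c1@0 c2@0 c3@0, authorship ...
After op 6 (move_right): buffer="suo" (len 3), cursors c1@1 c2@1 c3@1, authorship ...
After op 7 (insert('u')): buffer="suuuuo" (len 6), cursors c1@4 c2@4 c3@4, authorship .123..
Authorship (.=original, N=cursor N): . 1 2 3 . .
Index 3: author = 3

Answer: cursor 3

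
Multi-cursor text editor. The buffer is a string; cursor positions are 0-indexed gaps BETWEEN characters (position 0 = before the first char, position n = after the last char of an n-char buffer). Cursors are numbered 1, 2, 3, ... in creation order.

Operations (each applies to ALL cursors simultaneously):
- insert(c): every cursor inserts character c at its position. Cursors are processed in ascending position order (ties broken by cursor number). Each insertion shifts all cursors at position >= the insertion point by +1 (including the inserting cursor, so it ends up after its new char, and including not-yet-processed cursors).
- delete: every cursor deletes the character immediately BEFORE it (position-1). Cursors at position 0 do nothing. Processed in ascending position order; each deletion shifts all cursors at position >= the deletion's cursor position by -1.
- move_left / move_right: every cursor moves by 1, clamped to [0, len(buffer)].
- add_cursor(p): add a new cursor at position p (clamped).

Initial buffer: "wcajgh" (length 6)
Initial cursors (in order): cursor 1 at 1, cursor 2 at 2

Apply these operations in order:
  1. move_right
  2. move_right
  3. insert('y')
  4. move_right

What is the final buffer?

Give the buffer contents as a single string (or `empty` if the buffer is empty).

Answer: wcayjygh

Derivation:
After op 1 (move_right): buffer="wcajgh" (len 6), cursors c1@2 c2@3, authorship ......
After op 2 (move_right): buffer="wcajgh" (len 6), cursors c1@3 c2@4, authorship ......
After op 3 (insert('y')): buffer="wcayjygh" (len 8), cursors c1@4 c2@6, authorship ...1.2..
After op 4 (move_right): buffer="wcayjygh" (len 8), cursors c1@5 c2@7, authorship ...1.2..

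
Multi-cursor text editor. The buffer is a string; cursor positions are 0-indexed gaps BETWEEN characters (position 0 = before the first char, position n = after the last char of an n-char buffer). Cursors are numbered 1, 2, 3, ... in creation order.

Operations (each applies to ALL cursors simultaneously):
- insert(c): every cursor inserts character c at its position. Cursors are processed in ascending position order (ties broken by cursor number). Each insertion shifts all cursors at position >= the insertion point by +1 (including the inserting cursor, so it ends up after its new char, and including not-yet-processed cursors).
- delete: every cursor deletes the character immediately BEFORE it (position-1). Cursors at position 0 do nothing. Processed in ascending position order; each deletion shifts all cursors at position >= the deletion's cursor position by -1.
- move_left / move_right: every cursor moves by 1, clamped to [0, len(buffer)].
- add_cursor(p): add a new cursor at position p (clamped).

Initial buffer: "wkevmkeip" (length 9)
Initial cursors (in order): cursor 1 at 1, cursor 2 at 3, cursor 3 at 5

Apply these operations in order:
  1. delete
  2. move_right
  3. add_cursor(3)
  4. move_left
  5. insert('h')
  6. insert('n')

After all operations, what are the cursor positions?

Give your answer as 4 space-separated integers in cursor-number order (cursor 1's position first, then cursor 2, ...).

Answer: 2 5 10 10

Derivation:
After op 1 (delete): buffer="kvkeip" (len 6), cursors c1@0 c2@1 c3@2, authorship ......
After op 2 (move_right): buffer="kvkeip" (len 6), cursors c1@1 c2@2 c3@3, authorship ......
After op 3 (add_cursor(3)): buffer="kvkeip" (len 6), cursors c1@1 c2@2 c3@3 c4@3, authorship ......
After op 4 (move_left): buffer="kvkeip" (len 6), cursors c1@0 c2@1 c3@2 c4@2, authorship ......
After op 5 (insert('h')): buffer="hkhvhhkeip" (len 10), cursors c1@1 c2@3 c3@6 c4@6, authorship 1.2.34....
After op 6 (insert('n')): buffer="hnkhnvhhnnkeip" (len 14), cursors c1@2 c2@5 c3@10 c4@10, authorship 11.22.3434....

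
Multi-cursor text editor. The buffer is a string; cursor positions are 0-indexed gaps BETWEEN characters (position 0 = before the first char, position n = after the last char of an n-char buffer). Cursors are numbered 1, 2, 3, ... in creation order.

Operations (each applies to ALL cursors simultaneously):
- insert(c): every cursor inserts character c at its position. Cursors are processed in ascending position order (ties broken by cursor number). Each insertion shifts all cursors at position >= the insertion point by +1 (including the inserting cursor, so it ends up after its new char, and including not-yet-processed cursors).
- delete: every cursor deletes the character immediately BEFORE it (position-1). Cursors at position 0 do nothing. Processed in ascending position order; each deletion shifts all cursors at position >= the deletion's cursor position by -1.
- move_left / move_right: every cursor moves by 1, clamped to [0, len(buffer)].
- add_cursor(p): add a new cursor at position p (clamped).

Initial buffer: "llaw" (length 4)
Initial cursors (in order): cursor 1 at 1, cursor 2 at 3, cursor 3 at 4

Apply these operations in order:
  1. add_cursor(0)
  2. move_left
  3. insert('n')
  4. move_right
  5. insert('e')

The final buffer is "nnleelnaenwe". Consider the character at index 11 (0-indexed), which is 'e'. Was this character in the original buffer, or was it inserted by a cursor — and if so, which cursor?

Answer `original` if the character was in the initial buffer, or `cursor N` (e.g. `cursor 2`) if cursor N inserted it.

After op 1 (add_cursor(0)): buffer="llaw" (len 4), cursors c4@0 c1@1 c2@3 c3@4, authorship ....
After op 2 (move_left): buffer="llaw" (len 4), cursors c1@0 c4@0 c2@2 c3@3, authorship ....
After op 3 (insert('n')): buffer="nnllnanw" (len 8), cursors c1@2 c4@2 c2@5 c3@7, authorship 14..2.3.
After op 4 (move_right): buffer="nnllnanw" (len 8), cursors c1@3 c4@3 c2@6 c3@8, authorship 14..2.3.
After op 5 (insert('e')): buffer="nnleelnaenwe" (len 12), cursors c1@5 c4@5 c2@9 c3@12, authorship 14.14.2.23.3
Authorship (.=original, N=cursor N): 1 4 . 1 4 . 2 . 2 3 . 3
Index 11: author = 3

Answer: cursor 3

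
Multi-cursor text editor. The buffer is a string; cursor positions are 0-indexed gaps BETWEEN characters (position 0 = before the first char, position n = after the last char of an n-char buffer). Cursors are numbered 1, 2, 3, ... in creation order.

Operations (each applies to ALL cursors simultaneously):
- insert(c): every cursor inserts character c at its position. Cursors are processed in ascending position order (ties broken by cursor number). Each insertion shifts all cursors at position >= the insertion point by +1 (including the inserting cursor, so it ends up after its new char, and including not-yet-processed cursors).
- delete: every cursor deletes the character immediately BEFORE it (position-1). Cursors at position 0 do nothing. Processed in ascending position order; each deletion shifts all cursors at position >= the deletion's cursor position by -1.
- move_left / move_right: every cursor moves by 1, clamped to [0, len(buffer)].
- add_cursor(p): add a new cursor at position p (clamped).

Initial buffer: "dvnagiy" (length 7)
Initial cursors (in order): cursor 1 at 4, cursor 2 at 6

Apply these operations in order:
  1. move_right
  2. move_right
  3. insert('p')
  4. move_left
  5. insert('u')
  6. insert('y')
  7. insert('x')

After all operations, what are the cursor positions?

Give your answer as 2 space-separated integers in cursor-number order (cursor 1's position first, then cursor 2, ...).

Answer: 9 14

Derivation:
After op 1 (move_right): buffer="dvnagiy" (len 7), cursors c1@5 c2@7, authorship .......
After op 2 (move_right): buffer="dvnagiy" (len 7), cursors c1@6 c2@7, authorship .......
After op 3 (insert('p')): buffer="dvnagipyp" (len 9), cursors c1@7 c2@9, authorship ......1.2
After op 4 (move_left): buffer="dvnagipyp" (len 9), cursors c1@6 c2@8, authorship ......1.2
After op 5 (insert('u')): buffer="dvnagiupyup" (len 11), cursors c1@7 c2@10, authorship ......11.22
After op 6 (insert('y')): buffer="dvnagiuypyuyp" (len 13), cursors c1@8 c2@12, authorship ......111.222
After op 7 (insert('x')): buffer="dvnagiuyxpyuyxp" (len 15), cursors c1@9 c2@14, authorship ......1111.2222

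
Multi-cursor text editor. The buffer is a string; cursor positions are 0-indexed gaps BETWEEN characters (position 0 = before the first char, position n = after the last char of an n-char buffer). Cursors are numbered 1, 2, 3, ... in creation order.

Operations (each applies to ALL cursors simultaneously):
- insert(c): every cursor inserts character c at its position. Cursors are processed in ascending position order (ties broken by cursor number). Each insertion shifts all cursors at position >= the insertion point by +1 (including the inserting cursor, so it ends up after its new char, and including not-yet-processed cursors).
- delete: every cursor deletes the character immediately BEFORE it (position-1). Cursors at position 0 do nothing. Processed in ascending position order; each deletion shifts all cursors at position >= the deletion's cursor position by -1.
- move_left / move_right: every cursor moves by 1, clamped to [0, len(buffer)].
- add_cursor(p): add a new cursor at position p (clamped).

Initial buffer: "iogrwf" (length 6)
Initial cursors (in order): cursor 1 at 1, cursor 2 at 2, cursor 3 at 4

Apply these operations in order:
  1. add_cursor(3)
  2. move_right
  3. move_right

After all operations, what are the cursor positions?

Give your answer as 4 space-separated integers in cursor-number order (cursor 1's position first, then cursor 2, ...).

After op 1 (add_cursor(3)): buffer="iogrwf" (len 6), cursors c1@1 c2@2 c4@3 c3@4, authorship ......
After op 2 (move_right): buffer="iogrwf" (len 6), cursors c1@2 c2@3 c4@4 c3@5, authorship ......
After op 3 (move_right): buffer="iogrwf" (len 6), cursors c1@3 c2@4 c4@5 c3@6, authorship ......

Answer: 3 4 6 5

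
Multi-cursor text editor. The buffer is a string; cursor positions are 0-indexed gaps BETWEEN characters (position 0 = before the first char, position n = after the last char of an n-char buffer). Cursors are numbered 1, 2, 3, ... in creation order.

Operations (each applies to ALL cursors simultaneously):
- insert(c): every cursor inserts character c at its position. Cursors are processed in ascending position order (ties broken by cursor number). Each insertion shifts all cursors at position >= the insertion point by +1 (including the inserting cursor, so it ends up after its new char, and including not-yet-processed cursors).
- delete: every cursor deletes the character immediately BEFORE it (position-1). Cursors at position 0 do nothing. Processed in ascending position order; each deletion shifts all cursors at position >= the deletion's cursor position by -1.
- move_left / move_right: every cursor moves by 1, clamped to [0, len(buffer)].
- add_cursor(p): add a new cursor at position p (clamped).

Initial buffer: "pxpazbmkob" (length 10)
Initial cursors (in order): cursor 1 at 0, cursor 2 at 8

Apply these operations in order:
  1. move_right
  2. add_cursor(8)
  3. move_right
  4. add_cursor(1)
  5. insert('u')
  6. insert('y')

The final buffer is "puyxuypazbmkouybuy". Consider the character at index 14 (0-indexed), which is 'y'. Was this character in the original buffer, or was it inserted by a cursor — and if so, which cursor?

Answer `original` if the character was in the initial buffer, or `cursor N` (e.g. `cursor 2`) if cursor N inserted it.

After op 1 (move_right): buffer="pxpazbmkob" (len 10), cursors c1@1 c2@9, authorship ..........
After op 2 (add_cursor(8)): buffer="pxpazbmkob" (len 10), cursors c1@1 c3@8 c2@9, authorship ..........
After op 3 (move_right): buffer="pxpazbmkob" (len 10), cursors c1@2 c3@9 c2@10, authorship ..........
After op 4 (add_cursor(1)): buffer="pxpazbmkob" (len 10), cursors c4@1 c1@2 c3@9 c2@10, authorship ..........
After op 5 (insert('u')): buffer="puxupazbmkoubu" (len 14), cursors c4@2 c1@4 c3@12 c2@14, authorship .4.1.......3.2
After op 6 (insert('y')): buffer="puyxuypazbmkouybuy" (len 18), cursors c4@3 c1@6 c3@15 c2@18, authorship .44.11.......33.22
Authorship (.=original, N=cursor N): . 4 4 . 1 1 . . . . . . . 3 3 . 2 2
Index 14: author = 3

Answer: cursor 3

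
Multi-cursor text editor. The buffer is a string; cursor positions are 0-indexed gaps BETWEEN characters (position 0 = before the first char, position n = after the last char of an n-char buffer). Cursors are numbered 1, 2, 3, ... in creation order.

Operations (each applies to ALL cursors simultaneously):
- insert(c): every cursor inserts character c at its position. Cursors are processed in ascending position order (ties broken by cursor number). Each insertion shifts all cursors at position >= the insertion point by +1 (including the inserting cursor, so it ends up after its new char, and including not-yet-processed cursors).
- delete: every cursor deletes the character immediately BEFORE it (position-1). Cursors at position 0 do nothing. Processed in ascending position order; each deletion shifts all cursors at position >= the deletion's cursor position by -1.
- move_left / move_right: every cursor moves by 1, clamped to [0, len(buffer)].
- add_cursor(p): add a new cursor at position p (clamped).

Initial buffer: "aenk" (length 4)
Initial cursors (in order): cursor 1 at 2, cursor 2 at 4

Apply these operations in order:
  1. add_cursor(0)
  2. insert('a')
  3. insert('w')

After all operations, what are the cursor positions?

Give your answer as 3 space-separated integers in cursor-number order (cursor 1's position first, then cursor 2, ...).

Answer: 6 10 2

Derivation:
After op 1 (add_cursor(0)): buffer="aenk" (len 4), cursors c3@0 c1@2 c2@4, authorship ....
After op 2 (insert('a')): buffer="aaeanka" (len 7), cursors c3@1 c1@4 c2@7, authorship 3..1..2
After op 3 (insert('w')): buffer="awaeawnkaw" (len 10), cursors c3@2 c1@6 c2@10, authorship 33..11..22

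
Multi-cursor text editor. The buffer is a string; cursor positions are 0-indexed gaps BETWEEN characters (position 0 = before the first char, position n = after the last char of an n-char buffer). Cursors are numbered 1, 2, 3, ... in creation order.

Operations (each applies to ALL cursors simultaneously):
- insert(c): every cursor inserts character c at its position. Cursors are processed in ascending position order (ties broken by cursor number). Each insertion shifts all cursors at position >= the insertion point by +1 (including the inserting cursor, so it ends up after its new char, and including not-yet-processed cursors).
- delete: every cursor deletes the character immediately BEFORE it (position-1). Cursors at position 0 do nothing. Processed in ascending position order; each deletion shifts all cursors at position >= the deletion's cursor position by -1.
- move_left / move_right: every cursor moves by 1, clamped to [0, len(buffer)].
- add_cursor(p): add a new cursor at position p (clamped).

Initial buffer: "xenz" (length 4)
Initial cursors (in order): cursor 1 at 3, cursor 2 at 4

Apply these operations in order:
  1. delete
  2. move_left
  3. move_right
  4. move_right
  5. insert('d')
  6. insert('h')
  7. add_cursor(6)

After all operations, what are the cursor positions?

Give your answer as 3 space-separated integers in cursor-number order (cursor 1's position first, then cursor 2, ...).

After op 1 (delete): buffer="xe" (len 2), cursors c1@2 c2@2, authorship ..
After op 2 (move_left): buffer="xe" (len 2), cursors c1@1 c2@1, authorship ..
After op 3 (move_right): buffer="xe" (len 2), cursors c1@2 c2@2, authorship ..
After op 4 (move_right): buffer="xe" (len 2), cursors c1@2 c2@2, authorship ..
After op 5 (insert('d')): buffer="xedd" (len 4), cursors c1@4 c2@4, authorship ..12
After op 6 (insert('h')): buffer="xeddhh" (len 6), cursors c1@6 c2@6, authorship ..1212
After op 7 (add_cursor(6)): buffer="xeddhh" (len 6), cursors c1@6 c2@6 c3@6, authorship ..1212

Answer: 6 6 6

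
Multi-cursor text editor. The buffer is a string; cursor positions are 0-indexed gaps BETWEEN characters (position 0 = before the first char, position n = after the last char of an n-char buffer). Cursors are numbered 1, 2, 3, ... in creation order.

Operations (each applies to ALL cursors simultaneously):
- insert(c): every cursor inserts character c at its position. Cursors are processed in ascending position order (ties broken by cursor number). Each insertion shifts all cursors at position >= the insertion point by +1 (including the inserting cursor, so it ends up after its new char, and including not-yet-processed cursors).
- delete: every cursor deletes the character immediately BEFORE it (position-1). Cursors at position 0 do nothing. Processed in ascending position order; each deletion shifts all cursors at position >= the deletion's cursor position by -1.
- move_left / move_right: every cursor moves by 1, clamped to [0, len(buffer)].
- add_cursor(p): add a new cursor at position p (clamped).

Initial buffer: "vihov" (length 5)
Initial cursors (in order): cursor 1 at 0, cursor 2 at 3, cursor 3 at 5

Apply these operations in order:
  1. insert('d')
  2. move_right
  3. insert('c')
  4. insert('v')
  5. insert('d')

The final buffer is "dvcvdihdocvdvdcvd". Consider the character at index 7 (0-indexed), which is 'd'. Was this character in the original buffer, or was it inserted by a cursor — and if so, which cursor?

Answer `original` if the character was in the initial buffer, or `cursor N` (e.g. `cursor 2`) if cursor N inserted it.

After op 1 (insert('d')): buffer="dvihdovd" (len 8), cursors c1@1 c2@5 c3@8, authorship 1...2..3
After op 2 (move_right): buffer="dvihdovd" (len 8), cursors c1@2 c2@6 c3@8, authorship 1...2..3
After op 3 (insert('c')): buffer="dvcihdocvdc" (len 11), cursors c1@3 c2@8 c3@11, authorship 1.1..2.2.33
After op 4 (insert('v')): buffer="dvcvihdocvvdcv" (len 14), cursors c1@4 c2@10 c3@14, authorship 1.11..2.22.333
After op 5 (insert('d')): buffer="dvcvdihdocvdvdcvd" (len 17), cursors c1@5 c2@12 c3@17, authorship 1.111..2.222.3333
Authorship (.=original, N=cursor N): 1 . 1 1 1 . . 2 . 2 2 2 . 3 3 3 3
Index 7: author = 2

Answer: cursor 2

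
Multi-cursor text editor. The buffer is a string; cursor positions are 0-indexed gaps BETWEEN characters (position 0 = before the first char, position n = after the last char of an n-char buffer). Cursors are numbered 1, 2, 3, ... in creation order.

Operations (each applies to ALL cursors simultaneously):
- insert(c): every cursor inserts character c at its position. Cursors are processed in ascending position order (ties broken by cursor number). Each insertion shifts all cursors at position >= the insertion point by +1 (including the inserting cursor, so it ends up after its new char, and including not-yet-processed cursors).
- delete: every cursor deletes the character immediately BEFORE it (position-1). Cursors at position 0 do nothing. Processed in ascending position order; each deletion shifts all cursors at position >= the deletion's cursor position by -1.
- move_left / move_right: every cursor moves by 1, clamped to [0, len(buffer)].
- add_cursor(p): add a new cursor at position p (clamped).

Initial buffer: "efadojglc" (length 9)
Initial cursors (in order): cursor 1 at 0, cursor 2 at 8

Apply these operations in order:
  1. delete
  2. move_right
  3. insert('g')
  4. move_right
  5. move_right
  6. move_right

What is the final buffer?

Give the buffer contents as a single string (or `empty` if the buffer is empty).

After op 1 (delete): buffer="efadojgc" (len 8), cursors c1@0 c2@7, authorship ........
After op 2 (move_right): buffer="efadojgc" (len 8), cursors c1@1 c2@8, authorship ........
After op 3 (insert('g')): buffer="egfadojgcg" (len 10), cursors c1@2 c2@10, authorship .1.......2
After op 4 (move_right): buffer="egfadojgcg" (len 10), cursors c1@3 c2@10, authorship .1.......2
After op 5 (move_right): buffer="egfadojgcg" (len 10), cursors c1@4 c2@10, authorship .1.......2
After op 6 (move_right): buffer="egfadojgcg" (len 10), cursors c1@5 c2@10, authorship .1.......2

Answer: egfadojgcg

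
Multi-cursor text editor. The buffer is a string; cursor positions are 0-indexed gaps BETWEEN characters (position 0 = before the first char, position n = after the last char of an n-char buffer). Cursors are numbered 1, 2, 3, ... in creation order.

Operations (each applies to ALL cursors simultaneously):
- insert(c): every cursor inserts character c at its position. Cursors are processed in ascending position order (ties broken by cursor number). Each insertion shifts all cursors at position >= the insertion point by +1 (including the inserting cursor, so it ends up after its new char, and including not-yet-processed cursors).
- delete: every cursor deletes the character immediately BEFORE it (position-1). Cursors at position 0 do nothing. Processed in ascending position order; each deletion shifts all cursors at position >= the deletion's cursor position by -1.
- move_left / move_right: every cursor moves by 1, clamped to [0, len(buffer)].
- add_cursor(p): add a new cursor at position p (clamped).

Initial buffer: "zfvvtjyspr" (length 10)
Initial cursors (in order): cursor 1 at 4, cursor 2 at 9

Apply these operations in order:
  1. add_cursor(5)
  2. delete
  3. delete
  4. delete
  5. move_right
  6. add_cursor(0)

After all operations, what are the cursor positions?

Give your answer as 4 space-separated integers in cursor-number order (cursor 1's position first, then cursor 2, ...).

After op 1 (add_cursor(5)): buffer="zfvvtjyspr" (len 10), cursors c1@4 c3@5 c2@9, authorship ..........
After op 2 (delete): buffer="zfvjysr" (len 7), cursors c1@3 c3@3 c2@6, authorship .......
After op 3 (delete): buffer="zjyr" (len 4), cursors c1@1 c3@1 c2@3, authorship ....
After op 4 (delete): buffer="jr" (len 2), cursors c1@0 c3@0 c2@1, authorship ..
After op 5 (move_right): buffer="jr" (len 2), cursors c1@1 c3@1 c2@2, authorship ..
After op 6 (add_cursor(0)): buffer="jr" (len 2), cursors c4@0 c1@1 c3@1 c2@2, authorship ..

Answer: 1 2 1 0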